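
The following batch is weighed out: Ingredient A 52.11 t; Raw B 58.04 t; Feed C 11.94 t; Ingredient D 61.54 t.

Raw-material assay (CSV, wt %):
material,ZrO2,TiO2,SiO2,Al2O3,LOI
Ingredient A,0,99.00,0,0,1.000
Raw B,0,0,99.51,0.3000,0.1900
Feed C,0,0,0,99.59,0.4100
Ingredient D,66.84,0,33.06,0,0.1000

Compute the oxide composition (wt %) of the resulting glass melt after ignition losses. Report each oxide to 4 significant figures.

Intermediates are displayed (rounded to 4 significant digits) across the worked steps; the working math maintains full precision throughout — each reported figure undergoes a single rounding — the derived quantities, which include the totals, yield, the four compositions, ignition loss, glass mass, are carried at full float precision, as set out in either problem or answer, from the batch weights at 182.9 t of glass.
Oxide-by-oxide delivered mass:
  ZrO2: 61.54·0.6684 = 41.13 t
  TiO2: 52.11·0.9900 = 51.59 t
  SiO2: 58.04·0.9951 + 61.54·0.3306 = 78.10 t
  Al2O3: 58.04·0.003000 + 11.94·0.9959 = 12.07 t
LOI: 52.11·0.01000 + 58.04·0.001900 + 11.94·0.004100 + 61.54·0.001000 = 0.7419 t
batch − LOI leaves glass = 183.6 − 0.7419 = 182.9 t (equal to the oxide-mass sum)
wt % = oxide mass / glass mass × 100

Glass mass = 182.9 t (batch 183.6 − LOI 0.7419).
Composition: ZrO2 22.49%, TiO2 28.21%, SiO2 42.70%, Al2O3 6.597%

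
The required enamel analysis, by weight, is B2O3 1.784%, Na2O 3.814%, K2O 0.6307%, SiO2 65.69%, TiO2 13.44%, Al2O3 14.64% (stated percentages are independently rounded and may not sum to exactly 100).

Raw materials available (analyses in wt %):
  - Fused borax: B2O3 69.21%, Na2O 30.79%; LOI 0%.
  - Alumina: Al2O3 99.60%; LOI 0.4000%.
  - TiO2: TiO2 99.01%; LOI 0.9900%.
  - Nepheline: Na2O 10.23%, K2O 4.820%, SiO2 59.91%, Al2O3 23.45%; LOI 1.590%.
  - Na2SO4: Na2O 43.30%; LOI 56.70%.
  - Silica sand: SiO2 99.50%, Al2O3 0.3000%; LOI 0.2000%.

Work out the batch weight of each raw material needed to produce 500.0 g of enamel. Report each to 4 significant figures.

Each numeric step keeps full precision at every stage; working values appear (rounded to 4 significant figures) within the worked lines. Each reported figure takes a single rounding; derived quantities are rebuilt at full precision (ignition loss, yield, six oxide percentages, totals, net glass mass) from the batch weights per 500.0 g of glass as they appear in either problem or answer.
Oxide mass targets, per 500.0 g enamel:
  B2O3: 1.784% × 500.0 = 8.920 g
  Na2O: 3.814% × 500.0 = 19.07 g
  K2O: 0.6307% × 500.0 = 3.154 g
  SiO2: 65.69% × 500.0 = 328.4 g
  TiO2: 13.44% × 500.0 = 67.20 g
  Al2O3: 14.64% × 500.0 = 73.20 g
Checking each oxide sum using the reported weights, per the basis as stated (sums match the target masses up to rounding of the answer):
  B2O3: 12.89·0.6921 = 8.921 g (target 8.920 g)
  Na2O: 12.89·0.3079 + 65.43·0.1023 + 19.42·0.4330 = 19.07 g (target 19.07 g)
  K2O: 65.43·0.04820 = 3.154 g (target 3.154 g)
  SiO2: 65.43·0.5991 + 290.7·0.9950 = 328.4 g (target 328.4 g)
  TiO2: 67.87·0.9901 = 67.20 g (target 67.20 g)
  Al2O3: 57.21·0.9960 + 65.43·0.2345 + 290.7·0.003000 = 73.20 g (target 73.20 g)
Glass-mass bookkeeping: Σ batch − LOI loss = 500.0 g (the Σ of target masses is 500.0 g; the stated basis being 500.0 g — a pure rounding effect).
Adding the batch up: Σ batch = 513.5 g; LOI removed, Σ of batch·LOI: 13.53 g; the yield ratio, glass ÷ batch: 97.36%.

Batch per 500.0 g enamel:
  Fused borax: 12.89 g
  Alumina: 57.21 g
  TiO2: 67.87 g
  Nepheline: 65.43 g
  Na2SO4: 19.42 g
  Silica sand: 290.7 g
Total batch = 513.5 g; LOI loss = 13.53 g; yield = 97.36%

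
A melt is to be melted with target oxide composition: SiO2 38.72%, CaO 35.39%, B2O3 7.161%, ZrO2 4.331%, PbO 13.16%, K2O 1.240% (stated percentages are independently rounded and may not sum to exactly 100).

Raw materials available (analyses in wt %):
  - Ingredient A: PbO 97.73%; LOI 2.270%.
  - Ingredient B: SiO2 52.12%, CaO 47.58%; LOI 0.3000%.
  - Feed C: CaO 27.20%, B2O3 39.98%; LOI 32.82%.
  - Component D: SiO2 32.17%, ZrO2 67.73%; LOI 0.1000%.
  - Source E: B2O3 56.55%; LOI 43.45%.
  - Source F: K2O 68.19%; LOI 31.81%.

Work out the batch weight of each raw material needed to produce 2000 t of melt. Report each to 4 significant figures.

The whole derivation carries full float precision throughout — values along the way are displayed rounded off to 4 significant figures within the worked lines. A single rounding yields every reported number — all derived quantities, which include yield, net glass mass, LOI, totals, six oxide percentages, are carried in exact precision, as given in question or answer, starting from the weights for 2000 t of glass.
The oxide mass targets at 2000 t melt:
  SiO2: 38.72% × 2000 = 774.4 t
  CaO: 35.39% × 2000 = 707.8 t
  B2O3: 7.161% × 2000 = 143.2 t
  ZrO2: 4.331% × 2000 = 86.62 t
  PbO: 13.16% × 2000 = 263.2 t
  K2O: 1.240% × 2000 = 24.80 t
Oxide-by-oxide audit with the batch weights as given, at the basis given (sum by sum, the targets are met once rounding is allowed for):
  SiO2: 1407·0.5212 + 127.9·0.3217 = 774.5 t (target 774.4 t)
  CaO: 1407·0.4758 + 141.2·0.2720 = 707.9 t (target 707.8 t)
  B2O3: 141.2·0.3998 + 153.4·0.5655 = 143.2 t (target 143.2 t)
  ZrO2: 127.9·0.6773 = 86.63 t (target 86.62 t)
  PbO: 269.3·0.9773 = 263.2 t (target 263.2 t)
  K2O: 36.37·0.6819 = 24.80 t (target 24.80 t)
Glass-mass sanity pass: net batch after ignition = 2000 t (oxide target masses add up to 2000 t; versus the stated basis of 2000 t — gaps are rounding artifacts).
Summing the batch: Σ batch = 2135 t; ignition loss, Σ(batch × LOI) = 135.0 t; as yield: glass ÷ batch → 93.68%.

Batch per 2000 t melt:
  Ingredient A: 269.3 t
  Ingredient B: 1407 t
  Feed C: 141.2 t
  Component D: 127.9 t
  Source E: 153.4 t
  Source F: 36.37 t
Total batch = 2135 t; LOI loss = 135.0 t; yield = 93.68%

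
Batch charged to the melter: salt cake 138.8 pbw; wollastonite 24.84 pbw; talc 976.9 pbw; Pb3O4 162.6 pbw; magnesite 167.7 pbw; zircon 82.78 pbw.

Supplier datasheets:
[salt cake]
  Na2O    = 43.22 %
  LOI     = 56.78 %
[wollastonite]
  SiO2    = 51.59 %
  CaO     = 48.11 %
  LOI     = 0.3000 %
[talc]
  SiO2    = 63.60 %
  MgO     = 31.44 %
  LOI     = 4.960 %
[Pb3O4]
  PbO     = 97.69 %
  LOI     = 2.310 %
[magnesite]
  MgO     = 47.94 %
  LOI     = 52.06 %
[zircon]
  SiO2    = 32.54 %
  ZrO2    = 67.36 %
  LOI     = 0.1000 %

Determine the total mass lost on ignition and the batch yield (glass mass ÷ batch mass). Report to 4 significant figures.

The intermediate values are displayed, rounded to 4 significant digits, within the worked lines — full float precision is carried at every stage; exactly one rounding lands on every reported result; the derived quantities, including the yield, ignition loss, six oxide percentages, the totals, glass mass, are re-derived using the weight values on 1335 pbw of glass at exact precision, exactly as printed in the question or the answer.
Material-by-material LOI:
  salt cake: 138.8 × 0.5678 = 78.81 pbw
  wollastonite: 24.84 × 0.003000 = 0.07452 pbw
  talc: 976.9 × 0.04960 = 48.45 pbw
  Pb3O4: 162.6 × 0.02310 = 3.756 pbw
  magnesite: 167.7 × 0.5206 = 87.30 pbw
  zircon: 82.78 × 0.001000 = 0.08278 pbw
Total LOI = 218.5 pbw
Glass = batch − LOI = 1554 − 218.5 = 1335 pbw

LOI loss = 218.5 pbw; glass = 1335 pbw; yield = 85.94%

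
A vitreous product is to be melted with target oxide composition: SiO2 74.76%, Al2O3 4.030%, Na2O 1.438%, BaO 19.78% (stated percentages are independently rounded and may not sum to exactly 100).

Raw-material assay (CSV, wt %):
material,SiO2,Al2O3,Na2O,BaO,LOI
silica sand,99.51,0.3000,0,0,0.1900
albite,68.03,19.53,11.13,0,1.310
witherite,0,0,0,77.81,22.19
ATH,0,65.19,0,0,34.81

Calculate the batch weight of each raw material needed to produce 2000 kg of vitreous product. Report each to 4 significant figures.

In-progress results are displayed with 4-significant-digit rounding at each printed step — all arithmetic maintains full float precision in all steps. Exactly one rounding lands on every reported result. Derived quantities are recomputed at full precision (the yield, four oxide percentages, the totals, net glass mass, LOI) from the weighed amounts at 2000 kg of glass precisely as stated by problem or answer.
Target masses of each oxide per 2000 kg vitreous product:
  SiO2: 74.76% × 2000 = 1495 kg
  Al2O3: 4.030% × 2000 = 80.60 kg
  Na2O: 1.438% × 2000 = 28.76 kg
  BaO: 19.78% × 2000 = 395.6 kg
Checking each oxide sum working from each reported weight, per the basis as stated (each sum matches its target mass given rounding of the digits):
  SiO2: 1326·0.9951 + 258.4·0.6803 = 1495 kg (target 1495 kg)
  Al2O3: 1326·0.003000 + 258.4·0.1953 + 40.12·0.6519 = 80.60 kg (target 80.60 kg)
  Na2O: 258.4·0.1113 = 28.76 kg (target 28.76 kg)
  BaO: 508.4·0.7781 = 395.6 kg (target 395.6 kg)
Glass-mass bookkeeping: batch Σ − ignition loss = 2000 kg (summing oxide targets gives 2000 kg; stated basis 2000 kg — rounding explains the deltas).
Total batch = Σ batch = 2133 kg; LOI loss = Σ batch·LOI = 132.7 kg; as yield: glass ÷ batch → 93.78%.

Batch per 2000 kg vitreous product:
  silica sand: 1326 kg
  albite: 258.4 kg
  witherite: 508.4 kg
  ATH: 40.12 kg
Total batch = 2133 kg; LOI loss = 132.7 kg; yield = 93.78%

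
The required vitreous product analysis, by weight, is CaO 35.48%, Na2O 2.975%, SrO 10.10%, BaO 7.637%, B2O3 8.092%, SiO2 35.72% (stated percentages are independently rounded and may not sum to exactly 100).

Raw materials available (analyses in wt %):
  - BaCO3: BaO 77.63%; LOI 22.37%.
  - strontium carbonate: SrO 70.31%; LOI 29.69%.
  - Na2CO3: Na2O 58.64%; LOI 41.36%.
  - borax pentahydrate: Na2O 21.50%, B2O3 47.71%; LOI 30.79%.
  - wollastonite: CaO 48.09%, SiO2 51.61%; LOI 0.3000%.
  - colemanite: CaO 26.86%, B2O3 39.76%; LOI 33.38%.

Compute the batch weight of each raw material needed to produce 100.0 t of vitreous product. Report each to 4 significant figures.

Batch per 100.0 t vitreous product:
  BaCO3: 9.838 t
  strontium carbonate: 14.36 t
  Na2CO3: 1.353 t
  borax pentahydrate: 10.15 t
  wollastonite: 69.21 t
  colemanite: 8.177 t
Total batch = 113.1 t; LOI loss = 13.09 t; yield = 88.43%

The whole derivation keeps full float precision through every step. Intermediates are shown rounded off to 4 significant figures alongside each step — each reported result is rounded just once — all derived quantities, which include totals, the six compositions, yield, LOI, net glass mass, are recomputed in full float precision, as they appear in either problem or answer, from the weighed amounts on 100.0 t of glass.
Oxide mass targets, per 100.0 t vitreous product:
  CaO: 35.48% × 100.0 = 35.48 t
  Na2O: 2.975% × 100.0 = 2.975 t
  SrO: 10.10% × 100.0 = 10.10 t
  BaO: 7.637% × 100.0 = 7.637 t
  B2O3: 8.092% × 100.0 = 8.092 t
  SiO2: 35.72% × 100.0 = 35.72 t
Balance tally, oxide-wise, given the weights on record, relative to the basis at hand (oxide sums agree with the targets inside rounding margins):
  CaO: 69.21·0.4809 + 8.177·0.2686 = 35.48 t (target 35.48 t)
  Na2O: 1.353·0.5864 + 10.15·0.2150 = 2.976 t (target 2.975 t)
  SrO: 14.36·0.7031 = 10.10 t (target 10.10 t)
  BaO: 9.838·0.7763 = 7.637 t (target 7.637 t)
  B2O3: 10.15·0.4771 + 8.177·0.3976 = 8.094 t (target 8.092 t)
  SiO2: 69.21·0.5161 = 35.72 t (target 35.72 t)
The glass-mass cross-check: batch total minus LOI = 100.0 t (the targets, summed, come to 100.0 t; with the basis standing at 100.0 t — gaps are rounding artifacts).
Batch grand total — Σ batch = 113.1 t; LOI removed, Σ of batch·LOI: 13.09 t; yield: glass divided by total = 88.43%.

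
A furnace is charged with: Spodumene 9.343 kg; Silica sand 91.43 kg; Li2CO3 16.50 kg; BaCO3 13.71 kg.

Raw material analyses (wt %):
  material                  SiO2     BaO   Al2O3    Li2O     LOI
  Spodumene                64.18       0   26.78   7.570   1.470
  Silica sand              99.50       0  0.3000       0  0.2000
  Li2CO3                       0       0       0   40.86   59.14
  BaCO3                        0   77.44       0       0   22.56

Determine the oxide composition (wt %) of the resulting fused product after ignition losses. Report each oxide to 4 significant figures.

Glass mass = 117.8 kg (batch 131.0 − LOI 13.17).
Composition: SiO2 82.31%, BaO 9.012%, Al2O3 2.357%, Li2O 6.323%

Values along the way are displayed, rounded to four significant digits, across the worked steps. Each numeric step runs at exact precision end to end; a single rounding finalizes each reported result — the derived quantities (glass mass, the yield, ignition loss, totals, four oxide percentages) are rebuilt starting from the weights for 117.8 kg of glass in full float precision as quoted within the problem or the answer.
Mass of each oxide from the mix:
  SiO2: 9.343·0.6418 + 91.43·0.9950 = 96.97 kg
  BaO: 13.71·0.7744 = 10.62 kg
  Al2O3: 9.343·0.2678 + 91.43·0.003000 = 2.776 kg
  Li2O: 9.343·0.07570 + 16.50·0.4086 = 7.449 kg
LOI: 9.343·0.01470 + 91.43·0.002000 + 16.50·0.5914 + 13.71·0.2256 = 13.17 kg
Net of LOI, the glass mass = 131.0 − 13.17 = 117.8 kg (the oxide masses sum to this)
wt %: oxide over glass, times 100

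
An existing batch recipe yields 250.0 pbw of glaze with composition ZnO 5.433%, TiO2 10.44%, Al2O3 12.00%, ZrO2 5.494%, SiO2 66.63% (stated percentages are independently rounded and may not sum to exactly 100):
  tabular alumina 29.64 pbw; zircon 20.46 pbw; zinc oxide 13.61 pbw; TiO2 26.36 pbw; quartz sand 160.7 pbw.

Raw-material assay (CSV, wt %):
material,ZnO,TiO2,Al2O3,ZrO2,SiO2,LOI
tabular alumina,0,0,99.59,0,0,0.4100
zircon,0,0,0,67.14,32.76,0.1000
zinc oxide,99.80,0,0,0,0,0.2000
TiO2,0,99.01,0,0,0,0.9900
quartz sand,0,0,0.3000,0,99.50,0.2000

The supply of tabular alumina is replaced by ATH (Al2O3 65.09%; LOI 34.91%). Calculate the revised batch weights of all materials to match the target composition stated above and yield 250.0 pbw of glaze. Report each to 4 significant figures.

Revised batch per 250.0 pbw glaze:
  ATH: 45.35 pbw
  zircon: 20.46 pbw
  zinc oxide: 13.61 pbw
  TiO2: 26.36 pbw
  quartz sand: 160.7 pbw
Total batch = 266.5 pbw; LOI loss = 16.46 pbw

Working values appear rounded to four significant digits when written out — the working math runs at exact precision end to end — exactly one rounding is applied to each reported number — the derived quantities, which include five oxide percentages, net glass mass, LOI, yield, totals, are carried at full float precision, exactly as printed in either problem or answer, from the batch weights on 250.0 pbw of glass.
Target masses of each oxide per 250.0 pbw glaze:
  ZnO: 5.433% × 250.0 = 13.58 pbw
  TiO2: 10.44% × 250.0 = 26.10 pbw
  Al2O3: 12.00% × 250.0 = 30.00 pbw
  ZrO2: 5.494% × 250.0 = 13.74 pbw
  SiO2: 66.63% × 250.0 = 166.6 pbw
Verifying the oxide balance working from each reported weight, versus the basis set out (every target is met by its sum given rounding of the digits):
  ZnO: 13.61·0.9980 = 13.58 pbw (target 13.58 pbw)
  TiO2: 26.36·0.9901 = 26.10 pbw (target 26.10 pbw)
  Al2O3: 45.35·0.6509 + 160.7·0.003000 = 30.00 pbw (target 30.00 pbw)
  ZrO2: 20.46·0.6714 = 13.74 pbw (target 13.74 pbw)
  SiO2: 20.46·0.3276 + 160.7·0.9950 = 166.6 pbw (target 166.6 pbw)
Auditing the glass mass value: total charge less LOI = 250.0 pbw (the Σ of target masses is 250.0 pbw; the stated basis being 250.0 pbw — any gap is answer rounding).
Adding the batch up: Σ batch = 266.5 pbw; ignition loss, Σ(batch × LOI) = 16.46 pbw; glass ÷ batch gives a yield of 93.82%.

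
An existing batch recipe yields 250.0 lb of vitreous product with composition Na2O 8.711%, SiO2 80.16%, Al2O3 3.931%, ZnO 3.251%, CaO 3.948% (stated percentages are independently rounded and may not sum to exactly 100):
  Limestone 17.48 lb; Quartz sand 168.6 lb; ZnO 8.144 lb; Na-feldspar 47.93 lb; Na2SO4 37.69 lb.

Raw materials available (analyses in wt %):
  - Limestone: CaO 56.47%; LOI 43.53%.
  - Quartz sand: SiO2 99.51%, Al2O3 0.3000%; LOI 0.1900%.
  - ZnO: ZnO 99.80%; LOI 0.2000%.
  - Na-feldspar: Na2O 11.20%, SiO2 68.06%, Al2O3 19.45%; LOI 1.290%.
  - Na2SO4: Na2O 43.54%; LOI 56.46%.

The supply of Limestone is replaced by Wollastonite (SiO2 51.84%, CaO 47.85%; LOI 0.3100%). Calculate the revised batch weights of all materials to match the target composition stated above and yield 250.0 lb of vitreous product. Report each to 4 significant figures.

Revised batch per 250.0 lb vitreous product:
  Wollastonite: 20.63 lb
  Quartz sand: 157.7 lb
  ZnO: 8.144 lb
  Na-feldspar: 48.09 lb
  Na2SO4: 37.65 lb
Total batch = 272.2 lb; LOI loss = 22.26 lb

In-progress results are printed with 4-significant-figure rounding on the page; the whole derivation runs at full float precision from start to finish — each reported number is rounded just once; derived quantities (the five compositions, LOI, the yield, net glass mass, the totals) are carried starting from the weights for 250.0 lb of glass at exact precision, as written in problem or answer.
Per-oxide target masses for 250.0 lb vitreous product:
  Na2O: 8.711% × 250.0 = 21.78 lb
  SiO2: 80.16% × 250.0 = 200.4 lb
  Al2O3: 3.931% × 250.0 = 9.828 lb
  ZnO: 3.251% × 250.0 = 8.127 lb
  CaO: 3.948% × 250.0 = 9.870 lb
Per-oxide balance check using the reported weights, at the basis given (delivered sums recover each target once rounding is allowed for):
  Na2O: 48.09·0.1120 + 37.65·0.4354 = 21.78 lb (target 21.78 lb)
  SiO2: 20.63·0.5184 + 157.7·0.9951 + 48.09·0.6806 = 200.4 lb (target 200.4 lb)
  Al2O3: 157.7·0.003000 + 48.09·0.1945 = 9.827 lb (target 9.828 lb)
  ZnO: 8.144·0.9980 = 8.128 lb (target 8.127 lb)
  CaO: 20.63·0.4785 = 9.871 lb (target 9.870 lb)
Glass-mass bookkeeping: total batch − LOI = 250.0 lb (oxide target masses add up to 250.0 lb; against the stated basis, 250.0 lb — deltas are rounding alone).
Adding the batch up: Σ batch = 272.2 lb; ignition loss, Σ(batch × LOI) = 22.26 lb; yield: glass divided by total = 91.82%.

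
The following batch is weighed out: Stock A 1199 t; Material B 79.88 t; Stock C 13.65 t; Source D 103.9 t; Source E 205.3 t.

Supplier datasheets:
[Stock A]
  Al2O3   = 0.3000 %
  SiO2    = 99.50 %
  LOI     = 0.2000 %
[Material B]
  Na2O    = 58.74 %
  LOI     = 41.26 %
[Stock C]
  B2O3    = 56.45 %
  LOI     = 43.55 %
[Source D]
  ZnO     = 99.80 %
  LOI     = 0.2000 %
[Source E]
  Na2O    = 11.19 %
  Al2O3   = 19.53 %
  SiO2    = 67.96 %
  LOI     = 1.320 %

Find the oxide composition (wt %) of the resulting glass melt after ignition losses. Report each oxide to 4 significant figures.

Glass mass = 1558 t (batch 1602 − LOI 44.22).
Composition: Na2O 4.488%, Al2O3 2.805%, B2O3 0.4947%, SiO2 85.55%, ZnO 6.658%

In-progress results are printed rounded off to 4 significant digits across the worked steps. Every computation runs at full float precision in all steps — every reported result is rounded only once; derived quantities (the five compositions, LOI, the yield, net glass mass, the totals) are carried starting from the weights for 1558 t of glass at exact precision, as written in problem or answer.
Oxide masses out of the charge:
  Na2O: 79.88·0.5874 + 205.3·0.1119 = 69.89 t
  Al2O3: 1199·0.003000 + 205.3·0.1953 = 43.69 t
  B2O3: 13.65·0.5645 = 7.705 t
  SiO2: 1199·0.9950 + 205.3·0.6796 = 1333 t
  ZnO: 103.9·0.9980 = 103.7 t
LOI: 1199·0.002000 + 79.88·0.4126 + 13.65·0.4355 + 103.9·0.002000 + 205.3·0.01320 = 44.22 t
Glass mass = batch − LOI = 1602 − 44.22 = 1558 t (equal to the oxide-mass sum)
each wt % is 100 × oxide ÷ glass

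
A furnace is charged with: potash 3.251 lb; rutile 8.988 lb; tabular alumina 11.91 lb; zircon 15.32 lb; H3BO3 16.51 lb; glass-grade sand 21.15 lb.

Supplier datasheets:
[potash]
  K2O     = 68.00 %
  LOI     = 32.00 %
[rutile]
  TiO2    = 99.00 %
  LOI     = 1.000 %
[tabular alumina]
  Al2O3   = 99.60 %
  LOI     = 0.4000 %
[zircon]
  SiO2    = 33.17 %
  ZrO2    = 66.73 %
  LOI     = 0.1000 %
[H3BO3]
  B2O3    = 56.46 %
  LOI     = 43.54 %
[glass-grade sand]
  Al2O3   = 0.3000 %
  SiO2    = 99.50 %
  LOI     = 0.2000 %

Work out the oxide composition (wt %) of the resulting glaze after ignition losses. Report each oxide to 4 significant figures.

Glass mass = 68.71 lb (batch 77.13 − LOI 8.424).
Composition: Al2O3 17.36%, B2O3 13.57%, TiO2 12.95%, SiO2 38.03%, ZrO2 14.88%, K2O 3.218%

Working values are shown rounded to four significant digits between the steps — the whole derivation holds full float precision all the way through. A single rounding completes every reported value; derived quantities, including yield, the totals, ignition loss, six oxide percentages, glass mass, are carried using the weight values at 68.71 lb of glass at exact precision exactly as shown in the question or the answer.
What the batch supplies per oxide:
  Al2O3: 11.91·0.9960 + 21.15·0.003000 = 11.93 lb
  B2O3: 16.51·0.5646 = 9.322 lb
  TiO2: 8.988·0.9900 = 8.898 lb
  SiO2: 15.32·0.3317 + 21.15·0.9950 = 26.13 lb
  ZrO2: 15.32·0.6673 = 10.22 lb
  K2O: 3.251·0.6800 = 2.211 lb
LOI: 3.251·0.3200 + 8.988·0.01000 + 11.91·0.004000 + 15.32·0.001000 + 16.51·0.4354 + 21.15·0.002000 = 8.424 lb
Glass mass = batch − LOI = 77.13 − 8.424 = 68.71 lb (= the summed oxide contributions)
wt % = oxide mass / glass mass × 100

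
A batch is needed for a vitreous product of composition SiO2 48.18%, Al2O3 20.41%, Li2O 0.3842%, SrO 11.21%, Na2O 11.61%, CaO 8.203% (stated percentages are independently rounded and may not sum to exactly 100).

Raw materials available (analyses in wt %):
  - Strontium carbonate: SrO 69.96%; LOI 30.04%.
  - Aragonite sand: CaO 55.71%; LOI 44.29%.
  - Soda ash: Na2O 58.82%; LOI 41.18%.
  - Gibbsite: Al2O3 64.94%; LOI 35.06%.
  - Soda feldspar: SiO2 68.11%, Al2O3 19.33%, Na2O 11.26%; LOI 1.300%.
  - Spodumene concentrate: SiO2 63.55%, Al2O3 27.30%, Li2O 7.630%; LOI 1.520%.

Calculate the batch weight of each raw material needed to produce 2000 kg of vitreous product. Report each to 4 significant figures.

Every computation maintains exact precision throughout — mid-chain values are printed, rounded to four significant figures, across the worked steps. Exactly one rounding lands on every reported number; derived quantities, which include the yield, net glass mass, the totals, LOI, six oxide percentages, are carried in full precision, as they appear in either problem or answer, starting from the weights for 2000 kg of glass.
The oxide mass targets at 2000 kg vitreous product:
  SiO2: 48.18% × 2000 = 963.6 kg
  Al2O3: 20.41% × 2000 = 408.2 kg
  Li2O: 0.3842% × 2000 = 7.684 kg
  SrO: 11.21% × 2000 = 224.2 kg
  Na2O: 11.61% × 2000 = 232.2 kg
  CaO: 8.203% × 2000 = 164.1 kg
Sums-versus-targets review given the weights on record, on the stated basis (each sum matches its target mass exact up to rounding of places):
  SiO2: 1321·0.6811 + 100.7·0.6355 = 963.7 kg (target 963.6 kg)
  Al2O3: 193.1·0.6494 + 1321·0.1933 + 100.7·0.2730 = 408.2 kg (target 408.2 kg)
  Li2O: 100.7·0.07630 = 7.683 kg (target 7.684 kg)
  SrO: 320.5·0.6996 = 224.2 kg (target 224.2 kg)
  Na2O: 141.9·0.5882 + 1321·0.1126 = 232.2 kg (target 232.2 kg)
  CaO: 294.5·0.5571 = 164.1 kg (target 164.1 kg)
Glass-mass bookkeeping: total charge less LOI = 2000 kg (the Σ of target masses is 2000 kg; against the stated basis, 2000 kg — a pure rounding effect).
Batch grand total — Σ batch = 2372 kg; the LOI term Σ batch·LOI equals 371.6 kg; glass ÷ batch gives a yield of 84.33%.

Batch per 2000 kg vitreous product:
  Strontium carbonate: 320.5 kg
  Aragonite sand: 294.5 kg
  Soda ash: 141.9 kg
  Gibbsite: 193.1 kg
  Soda feldspar: 1321 kg
  Spodumene concentrate: 100.7 kg
Total batch = 2372 kg; LOI loss = 371.6 kg; yield = 84.33%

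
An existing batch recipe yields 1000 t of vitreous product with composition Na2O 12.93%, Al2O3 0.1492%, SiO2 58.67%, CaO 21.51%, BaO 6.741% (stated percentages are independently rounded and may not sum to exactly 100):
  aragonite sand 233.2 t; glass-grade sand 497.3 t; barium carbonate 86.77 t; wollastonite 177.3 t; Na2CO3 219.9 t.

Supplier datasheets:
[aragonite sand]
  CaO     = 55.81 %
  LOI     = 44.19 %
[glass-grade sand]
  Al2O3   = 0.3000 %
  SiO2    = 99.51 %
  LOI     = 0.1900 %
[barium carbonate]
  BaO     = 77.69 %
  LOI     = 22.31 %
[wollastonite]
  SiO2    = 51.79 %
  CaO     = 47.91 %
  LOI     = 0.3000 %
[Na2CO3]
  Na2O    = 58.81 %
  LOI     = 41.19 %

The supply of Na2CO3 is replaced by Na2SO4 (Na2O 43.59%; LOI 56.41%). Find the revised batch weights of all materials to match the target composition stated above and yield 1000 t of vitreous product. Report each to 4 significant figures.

Revised batch per 1000 t vitreous product:
  aragonite sand: 233.2 t
  glass-grade sand: 497.3 t
  barium carbonate: 86.77 t
  wollastonite: 177.3 t
  Na2SO4: 296.6 t
Total batch = 1291 t; LOI loss = 291.2 t

All internal work carries exact precision all the way through. Intermediates are printed, rounded to four significant figures, when written out — each reported result sees exactly one rounding; all derived quantities, including LOI, net glass mass, totals, five oxide percentages, yield, are carried from the batch weights on 1000 t of glass in full precision as they appear in either problem or answer.
Per-oxide target masses for 1000 t vitreous product:
  Na2O: 12.93% × 1000 = 129.3 t
  Al2O3: 0.1492% × 1000 = 1.492 t
  SiO2: 58.67% × 1000 = 586.7 t
  CaO: 21.51% × 1000 = 215.1 t
  BaO: 6.741% × 1000 = 67.41 t
Sums-versus-targets review given the weights on record, under the basis named above (sum by sum, the targets are met net of answer rounding effects):
  Na2O: 296.6·0.4359 = 129.3 t (target 129.3 t)
  Al2O3: 497.3·0.003000 = 1.492 t (target 1.492 t)
  SiO2: 497.3·0.9951 + 177.3·0.5179 = 586.7 t (target 586.7 t)
  CaO: 233.2·0.5581 + 177.3·0.4791 = 215.1 t (target 215.1 t)
  BaO: 86.77·0.7769 = 67.41 t (target 67.41 t)
Glass-mass sanity pass: total charge less LOI = 1000 t (the targets, summed, come to 1000 t; versus the stated basis of 1000 t — a pure rounding effect).
Whole-batch sum: Σ batch = 1291 t; LOI removed, Σ of batch·LOI: 291.2 t; yield = glass ÷ total batch = 77.45%.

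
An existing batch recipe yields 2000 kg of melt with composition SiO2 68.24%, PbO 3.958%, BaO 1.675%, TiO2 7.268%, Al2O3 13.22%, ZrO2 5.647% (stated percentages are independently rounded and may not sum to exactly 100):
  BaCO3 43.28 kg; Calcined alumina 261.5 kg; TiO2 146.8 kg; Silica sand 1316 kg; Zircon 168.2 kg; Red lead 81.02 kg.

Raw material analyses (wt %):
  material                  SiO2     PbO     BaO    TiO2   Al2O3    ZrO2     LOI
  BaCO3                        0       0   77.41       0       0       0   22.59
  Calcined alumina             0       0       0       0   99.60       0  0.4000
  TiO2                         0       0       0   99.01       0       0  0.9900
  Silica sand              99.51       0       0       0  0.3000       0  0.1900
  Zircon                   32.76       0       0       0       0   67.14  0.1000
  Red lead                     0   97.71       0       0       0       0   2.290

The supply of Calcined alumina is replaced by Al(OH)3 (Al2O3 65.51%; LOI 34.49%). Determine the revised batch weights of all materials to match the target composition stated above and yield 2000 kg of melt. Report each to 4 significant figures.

Revised batch per 2000 kg melt:
  BaCO3: 43.28 kg
  Al(OH)3: 397.6 kg
  TiO2: 146.8 kg
  Silica sand: 1316 kg
  Zircon: 168.2 kg
  Red lead: 81.02 kg
Total batch = 2153 kg; LOI loss = 152.9 kg

Mid-chain values are shown (rounded to 4 significant figures) at each printed step — the working math keeps full precision from start to finish — each reported value is rounded just once — derived quantities are rebuilt starting from the weights at 2000 kg of glass in full float precision (the six compositions, ignition loss, the yield, glass mass, totals), exactly as printed in the question or the answer.
Oxide mass targets, per 2000 kg melt:
  SiO2: 68.24% × 2000 = 1365 kg
  PbO: 3.958% × 2000 = 79.16 kg
  BaO: 1.675% × 2000 = 33.50 kg
  TiO2: 7.268% × 2000 = 145.4 kg
  Al2O3: 13.22% × 2000 = 264.4 kg
  ZrO2: 5.647% × 2000 = 112.9 kg
Verifying the oxide balance working from each reported weight, on the stated basis (each sum matches its target mass given rounding of the digits):
  SiO2: 1316·0.9951 + 168.2·0.3276 = 1365 kg (target 1365 kg)
  PbO: 81.02·0.9771 = 79.16 kg (target 79.16 kg)
  BaO: 43.28·0.7741 = 33.50 kg (target 33.50 kg)
  TiO2: 146.8·0.9901 = 145.3 kg (target 145.4 kg)
  Al2O3: 397.6·0.6551 + 1316·0.003000 = 264.4 kg (target 264.4 kg)
  ZrO2: 168.2·0.6714 = 112.9 kg (target 112.9 kg)
Glass-mass bookkeeping: batch total minus LOI = 2000 kg (per-oxide target masses sum to 2000 kg; the stated basis being 2000 kg — differing by rounding only).
Adding the batch up: Σ batch = 2153 kg; ignition loss, Σ(batch × LOI) = 152.9 kg; yield = glass ÷ total batch = 92.90%.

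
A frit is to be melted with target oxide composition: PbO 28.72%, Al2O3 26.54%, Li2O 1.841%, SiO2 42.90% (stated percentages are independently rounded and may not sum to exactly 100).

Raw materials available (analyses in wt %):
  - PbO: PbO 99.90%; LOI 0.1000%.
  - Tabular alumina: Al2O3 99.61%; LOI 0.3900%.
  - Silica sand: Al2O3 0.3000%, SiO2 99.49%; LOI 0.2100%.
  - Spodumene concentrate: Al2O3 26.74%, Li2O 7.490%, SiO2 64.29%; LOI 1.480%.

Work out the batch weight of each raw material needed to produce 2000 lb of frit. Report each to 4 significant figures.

Batch per 2000 lb frit:
  PbO: 575.0 lb
  Tabular alumina: 399.3 lb
  Silica sand: 544.7 lb
  Spodumene concentrate: 491.6 lb
Total batch = 2011 lb; LOI loss = 10.55 lb; yield = 99.48%

Every computation maintains full float precision in every operation — the intermediate values are displayed rounded to 4 significant figures as written; a single rounding finalizes each reported number; all derived quantities are computed from the weighed amounts on 2000 lb of glass in exact precision (the yield, the totals, LOI, net glass mass, the four compositions) as they appear in either problem or answer.
Oxide mass targets, per 2000 lb frit:
  PbO: 28.72% × 2000 = 574.4 lb
  Al2O3: 26.54% × 2000 = 530.8 lb
  Li2O: 1.841% × 2000 = 36.82 lb
  SiO2: 42.90% × 2000 = 858.0 lb
Mass-balance tally per oxide with the batch weights as given, on the stated basis (sum by sum, the targets are met net of answer rounding effects):
  PbO: 575.0·0.9990 = 574.4 lb (target 574.4 lb)
  Al2O3: 399.3·0.9961 + 544.7·0.003000 + 491.6·0.2674 = 530.8 lb (target 530.8 lb)
  Li2O: 491.6·0.07490 = 36.82 lb (target 36.82 lb)
  SiO2: 544.7·0.9949 + 491.6·0.6429 = 858.0 lb (target 858.0 lb)
Consistency of the glass mass: total charge less LOI = 2000 lb (oxide target masses add up to 2000 lb; basis as stated: 2000 lb — deltas are rounding alone).
Whole-batch sum: Σ batch = 2011 lb; LOI loss = Σ batch·LOI = 10.55 lb; yield: glass divided by total = 99.48%.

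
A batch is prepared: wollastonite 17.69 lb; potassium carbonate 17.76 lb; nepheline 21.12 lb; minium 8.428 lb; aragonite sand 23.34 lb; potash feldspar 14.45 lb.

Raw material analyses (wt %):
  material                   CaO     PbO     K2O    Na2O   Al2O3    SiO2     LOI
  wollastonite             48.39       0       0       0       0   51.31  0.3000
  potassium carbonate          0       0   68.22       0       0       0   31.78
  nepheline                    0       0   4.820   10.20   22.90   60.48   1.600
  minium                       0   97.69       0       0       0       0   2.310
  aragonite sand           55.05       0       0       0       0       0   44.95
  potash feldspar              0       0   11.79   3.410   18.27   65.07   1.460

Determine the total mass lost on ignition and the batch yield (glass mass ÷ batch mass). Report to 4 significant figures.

Every computation maintains full float precision at every stage; the intermediate values are displayed, rounded to four significant digits, when written out. Each reported figure is rounded only once; the derived quantities (LOI, yield, glass mass, six oxide percentages, the totals) are rebuilt from the weighed amounts on 85.86 lb of glass in exact precision, as set out in the problem or answer text.
Ignition loss by material:
  wollastonite: 17.69 × 0.003000 = 0.05307 lb
  potassium carbonate: 17.76 × 0.3178 = 5.644 lb
  nepheline: 21.12 × 0.01600 = 0.3379 lb
  minium: 8.428 × 0.02310 = 0.1947 lb
  aragonite sand: 23.34 × 0.4495 = 10.49 lb
  potash feldspar: 14.45 × 0.01460 = 0.2110 lb
Total LOI = 16.93 lb
Glass = batch − LOI = 102.8 − 16.93 = 85.86 lb

LOI loss = 16.93 lb; glass = 85.86 lb; yield = 83.53%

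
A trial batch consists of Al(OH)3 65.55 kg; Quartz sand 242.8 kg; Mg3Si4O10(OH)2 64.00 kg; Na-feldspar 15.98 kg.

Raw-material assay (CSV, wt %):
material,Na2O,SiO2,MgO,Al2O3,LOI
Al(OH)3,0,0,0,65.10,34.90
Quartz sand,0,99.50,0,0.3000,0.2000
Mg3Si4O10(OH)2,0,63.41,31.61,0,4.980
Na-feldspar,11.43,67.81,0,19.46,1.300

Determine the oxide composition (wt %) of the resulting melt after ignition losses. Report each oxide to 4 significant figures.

The intermediate values are displayed, rounded to four significant digits, on the page; the whole derivation runs at exact precision all the way through — exactly one rounding goes into each reported value. The derived quantities (ignition loss, the totals, yield, net glass mass, the four compositions) are rebuilt in full precision starting from the weights per 361.6 kg of glass as quoted within either problem or answer.
What the batch supplies per oxide:
  Na2O: 15.98·0.1143 = 1.827 kg
  SiO2: 242.8·0.9950 + 64.00·0.6341 + 15.98·0.6781 = 293.0 kg
  MgO: 64.00·0.3161 = 20.23 kg
  Al2O3: 65.55·0.6510 + 242.8·0.003000 + 15.98·0.1946 = 46.51 kg
LOI: 65.55·0.3490 + 242.8·0.002000 + 64.00·0.04980 + 15.98·0.01300 = 26.76 kg
The glass mass, total less LOI, = 388.3 − 26.76 = 361.6 kg (equal to the oxide-mass sum)
percent share: oxide ÷ glass, ×100

Glass mass = 361.6 kg (batch 388.3 − LOI 26.76).
Composition: Na2O 0.5052%, SiO2 81.04%, MgO 5.595%, Al2O3 12.86%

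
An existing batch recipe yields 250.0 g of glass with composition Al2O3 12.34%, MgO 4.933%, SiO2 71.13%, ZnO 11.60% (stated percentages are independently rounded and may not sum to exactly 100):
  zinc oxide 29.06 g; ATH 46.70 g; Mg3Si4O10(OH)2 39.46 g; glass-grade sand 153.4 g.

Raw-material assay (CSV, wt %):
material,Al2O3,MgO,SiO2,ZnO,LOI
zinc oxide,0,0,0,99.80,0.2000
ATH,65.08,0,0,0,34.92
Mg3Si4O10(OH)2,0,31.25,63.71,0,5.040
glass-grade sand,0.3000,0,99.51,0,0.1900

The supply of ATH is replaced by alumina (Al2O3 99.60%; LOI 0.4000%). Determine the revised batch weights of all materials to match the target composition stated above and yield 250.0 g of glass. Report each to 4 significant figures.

Revised batch per 250.0 g glass:
  zinc oxide: 29.06 g
  alumina: 30.51 g
  Mg3Si4O10(OH)2: 39.46 g
  glass-grade sand: 153.4 g
Total batch = 252.4 g; LOI loss = 2.460 g

Exact precision is carried in every operation — rounding to 4 significant digits extends to every working value as shown; exactly one rounding is applied to each reported result; all derived quantities are carried in full precision (the four compositions, yield, net glass mass, ignition loss, the totals) using the weight values on 250.0 g of glass, as written in the problem or the answer.
Oxide-by-oxide targets in 250.0 g glass:
  Al2O3: 12.34% × 250.0 = 30.85 g
  MgO: 4.933% × 250.0 = 12.33 g
  SiO2: 71.13% × 250.0 = 177.8 g
  ZnO: 11.60% × 250.0 = 29.00 g
Checking each oxide sum with the batch weights as given, on the stated basis (target by target, the sums agree exact up to rounding of places):
  Al2O3: 30.51·0.9960 + 153.4·0.003000 = 30.85 g (target 30.85 g)
  MgO: 39.46·0.3125 = 12.33 g (target 12.33 g)
  SiO2: 39.46·0.6371 + 153.4·0.9951 = 177.8 g (target 177.8 g)
  ZnO: 29.06·0.9980 = 29.00 g (target 29.00 g)
Mass balance on the glass: batch Σ − ignition loss = 250.0 g (per-oxide target masses sum to 250.0 g; stated basis 250.0 g — gaps are rounding artifacts).
Whole-batch sum: Σ batch = 252.4 g; loss to ignition Σ batch·LOI = 2.460 g; glass ÷ batch gives a yield of 99.03%.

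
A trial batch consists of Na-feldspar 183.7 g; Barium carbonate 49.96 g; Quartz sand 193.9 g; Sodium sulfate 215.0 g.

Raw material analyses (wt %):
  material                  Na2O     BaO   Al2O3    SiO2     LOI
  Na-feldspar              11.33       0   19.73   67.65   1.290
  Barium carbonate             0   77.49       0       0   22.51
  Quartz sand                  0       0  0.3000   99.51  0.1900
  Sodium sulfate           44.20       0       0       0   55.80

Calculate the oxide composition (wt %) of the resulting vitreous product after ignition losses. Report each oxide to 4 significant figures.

The intermediate values appear, rounded to 4 significant figures, when written out; all internal work maintains full float precision at every stage — every reported number sees exactly one rounding. All derived quantities, which include the four compositions, glass mass, LOI, yield, totals, are rebuilt in full precision, exactly as printed in question or answer, from the batch weights per 508.6 g of glass.
Oxide-by-oxide delivered mass:
  Na2O: 183.7·0.1133 + 215.0·0.4420 = 115.8 g
  BaO: 49.96·0.7749 = 38.71 g
  Al2O3: 183.7·0.1973 + 193.9·0.003000 = 36.83 g
  SiO2: 183.7·0.6765 + 193.9·0.9951 = 317.2 g
LOI: 183.7·0.01290 + 49.96·0.2251 + 193.9·0.001900 + 215.0·0.5580 = 134.0 g
Resulting glass, batch − LOI: 642.6 − 134.0 = 508.6 g (matching Σ of the oxides)
percent share: oxide ÷ glass, ×100

Glass mass = 508.6 g (batch 642.6 − LOI 134.0).
Composition: Na2O 22.78%, BaO 7.612%, Al2O3 7.241%, SiO2 62.37%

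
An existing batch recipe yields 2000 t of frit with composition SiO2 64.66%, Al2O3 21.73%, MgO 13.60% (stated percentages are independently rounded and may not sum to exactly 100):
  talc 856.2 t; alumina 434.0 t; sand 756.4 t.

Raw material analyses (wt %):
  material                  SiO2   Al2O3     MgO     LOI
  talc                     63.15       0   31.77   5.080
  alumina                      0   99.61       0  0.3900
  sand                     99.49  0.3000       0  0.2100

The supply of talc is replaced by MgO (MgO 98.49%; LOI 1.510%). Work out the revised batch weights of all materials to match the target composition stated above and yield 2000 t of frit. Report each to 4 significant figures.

All arithmetic runs at full precision throughout; intermediates are displayed rounded to four significant digits; each reported figure sees exactly one rounding; the derived quantities, which include the three compositions, ignition loss, totals, yield, net glass mass, are recomputed in exact precision, as written in either problem or answer, from the batch weights at 2000 t of glass.
Target oxide masses per 2000 t frit:
  SiO2: 64.66% × 2000 = 1293 t
  Al2O3: 21.73% × 2000 = 434.6 t
  MgO: 13.60% × 2000 = 272.0 t
Verifying the oxide balance with the batch weights as given, for the quoted basis mass (every target is met by its sum within answer rounding):
  SiO2: 1300·0.9949 = 1293 t (target 1293 t)
  Al2O3: 432.4·0.9961 + 1300·0.003000 = 434.6 t (target 434.6 t)
  MgO: 276.2·0.9849 = 272.0 t (target 272.0 t)
Consistency of the glass mass: whole batch net of LOI = 2000 t (the Σ of target masses is 2000 t; versus the stated basis of 2000 t — deltas are rounding alone).
Whole-batch sum: Σ batch = 2009 t; LOI loss = Σ batch·LOI = 8.587 t; glass ÷ batch gives a yield of 99.57%.

Revised batch per 2000 t frit:
  MgO: 276.2 t
  alumina: 432.4 t
  sand: 1300 t
Total batch = 2009 t; LOI loss = 8.587 t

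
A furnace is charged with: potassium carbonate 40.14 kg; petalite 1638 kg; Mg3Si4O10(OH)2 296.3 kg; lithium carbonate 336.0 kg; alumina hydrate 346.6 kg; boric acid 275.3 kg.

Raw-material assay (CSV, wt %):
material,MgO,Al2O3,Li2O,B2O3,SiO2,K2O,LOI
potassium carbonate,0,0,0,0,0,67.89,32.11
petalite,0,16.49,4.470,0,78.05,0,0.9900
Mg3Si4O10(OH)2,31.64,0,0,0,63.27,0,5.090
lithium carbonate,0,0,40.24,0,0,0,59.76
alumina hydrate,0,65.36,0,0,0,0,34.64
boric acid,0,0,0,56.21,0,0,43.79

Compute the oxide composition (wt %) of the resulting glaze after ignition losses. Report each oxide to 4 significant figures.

Glass mass = 2447 kg (batch 2932 − LOI 485.6).
Composition: MgO 3.832%, Al2O3 20.30%, Li2O 8.518%, B2O3 6.325%, SiO2 59.91%, K2O 1.114%

Rounding to four significant digits governs every working value as displayed; each numeric step maintains full precision throughout. A single rounding produces every reported result. All derived quantities (yield, ignition loss, totals, six oxide percentages, glass mass) are re-derived using the weight values at 2447 kg of glass at full precision, as set out in the problem or the answer.
Oxide-by-oxide delivered mass:
  MgO: 296.3·0.3164 = 93.75 kg
  Al2O3: 1638·0.1649 + 346.6·0.6536 = 496.6 kg
  Li2O: 1638·0.04470 + 336.0·0.4024 = 208.4 kg
  B2O3: 275.3·0.5621 = 154.7 kg
  SiO2: 1638·0.7805 + 296.3·0.6327 = 1466 kg
  K2O: 40.14·0.6789 = 27.25 kg
LOI: 40.14·0.3211 + 1638·0.009900 + 296.3·0.05090 + 336.0·0.5976 + 346.6·0.3464 + 275.3·0.4379 = 485.6 kg
Glass = total batch minus LOI = 2932 − 485.6 = 2447 kg (= the summed oxide contributions)
oxide / glass × 100 gives the wt %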